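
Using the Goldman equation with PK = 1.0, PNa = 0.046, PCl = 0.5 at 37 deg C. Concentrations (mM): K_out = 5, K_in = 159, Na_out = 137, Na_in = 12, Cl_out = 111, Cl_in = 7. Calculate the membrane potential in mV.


Vm = (RT/F)*ln((PK*Ko + PNa*Nao + PCl*Cli)/(PK*Ki + PNa*Nai + PCl*Clo))
Numer = 14.802, Denom = 215.052
Vm = -71.52 mV


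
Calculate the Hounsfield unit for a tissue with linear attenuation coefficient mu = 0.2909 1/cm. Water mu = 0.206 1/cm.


HU = ((mu_tissue - mu_water) / mu_water) * 1000
HU = ((0.2909 - 0.206) / 0.206) * 1000
HU = 412.1


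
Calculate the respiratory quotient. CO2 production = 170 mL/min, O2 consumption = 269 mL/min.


RQ = VCO2 / VO2
RQ = 170 / 269
RQ = 0.632


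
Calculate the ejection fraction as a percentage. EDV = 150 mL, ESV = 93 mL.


SV = EDV - ESV = 150 - 93 = 57 mL
EF = SV/EDV * 100 = 57/150 * 100
EF = 38%


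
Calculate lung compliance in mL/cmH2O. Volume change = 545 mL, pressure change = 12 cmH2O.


C = dV / dP
C = 545 / 12
C = 45.42 mL/cmH2O


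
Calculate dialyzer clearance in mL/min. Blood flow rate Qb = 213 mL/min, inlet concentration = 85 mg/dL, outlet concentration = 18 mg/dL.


K = Qb * (Cb_in - Cb_out) / Cb_in
K = 213 * (85 - 18) / 85
K = 167.9 mL/min


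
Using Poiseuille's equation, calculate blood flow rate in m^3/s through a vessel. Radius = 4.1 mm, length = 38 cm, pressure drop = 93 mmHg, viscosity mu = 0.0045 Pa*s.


Q = pi*r^4*dP / (8*mu*L)
r = 0.0041 m, L = 0.38 m
dP = 93 mmHg = 12398.946 Pa
Q = 8.0461e-04 m^3/s


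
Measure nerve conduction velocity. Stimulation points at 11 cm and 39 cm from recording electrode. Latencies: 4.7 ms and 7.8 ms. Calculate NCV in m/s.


Distance = (39 - 11) / 100 = 0.28 m
dt = (7.8 - 4.7) / 1000 = 0.0031 s
NCV = dist / dt = 90.32 m/s


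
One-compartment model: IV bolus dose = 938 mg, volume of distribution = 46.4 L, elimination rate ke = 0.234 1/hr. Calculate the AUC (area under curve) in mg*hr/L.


C0 = Dose/Vd = 938/46.4 = 20.2155 mg/L
AUC = C0/ke = 20.2155/0.234
AUC = 86.39 mg*hr/L


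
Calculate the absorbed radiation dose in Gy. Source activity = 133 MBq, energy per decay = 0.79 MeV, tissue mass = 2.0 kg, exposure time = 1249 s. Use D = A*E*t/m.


A = 133 MBq = 1.3300e+08 Bq
E = 0.79 MeV = 1.26558e-13 J
D = A*E*t/m = 1.3300e+08*1.26558e-13*1249/2.0
D = 0.01051 Gy


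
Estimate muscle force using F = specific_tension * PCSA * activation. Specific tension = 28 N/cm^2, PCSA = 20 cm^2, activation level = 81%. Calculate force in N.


F = sigma * PCSA * activation
F = 28 * 20 * 0.81
F = 453.6 N


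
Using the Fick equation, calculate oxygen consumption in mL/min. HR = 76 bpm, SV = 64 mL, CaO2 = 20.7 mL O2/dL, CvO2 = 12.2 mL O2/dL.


CO = HR*SV = 76*64/1000 = 4.864 L/min
a-v O2 diff = 20.7 - 12.2 = 8.5 mL/dL
VO2 = CO * (CaO2-CvO2) * 10 dL/L
VO2 = 4.864 * 8.5 * 10
VO2 = 413.4 mL/min


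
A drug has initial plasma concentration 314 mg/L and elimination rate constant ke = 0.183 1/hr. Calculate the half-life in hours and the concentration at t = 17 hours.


t_half = ln(2) / ke = 0.693147 / 0.183 = 3.788 hr
C(t) = C0 * exp(-ke*t) = 314 * exp(-0.183*17)
C(17) = 13.99 mg/L


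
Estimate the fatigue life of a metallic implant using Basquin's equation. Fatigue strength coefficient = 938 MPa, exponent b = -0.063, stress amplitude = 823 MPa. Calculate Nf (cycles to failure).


sigma_a = sigma_f' * (2Nf)^b
2Nf = (sigma_a/sigma_f')^(1/b)
2Nf = (823/938)^(1/-0.063)
2Nf = 7.9732425
Nf = 3.987


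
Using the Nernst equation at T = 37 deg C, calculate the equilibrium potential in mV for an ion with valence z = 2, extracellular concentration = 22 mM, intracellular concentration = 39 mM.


E = (RT/(zF)) * ln(C_out/C_in)
T = 37 + 273.15 = 310.15 K
E = (8.314 * 310.15 / (2 * 96485)) * ln(22/39)
E = -7.65 mV


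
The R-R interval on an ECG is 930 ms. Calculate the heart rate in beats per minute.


HR = 60 / RR_interval(s)
RR = 930 ms = 0.93 s
HR = 60 / 0.93 = 64.52 bpm


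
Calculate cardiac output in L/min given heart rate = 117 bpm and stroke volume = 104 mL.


CO = HR * SV
CO = 117 * 104 / 1000
CO = 12.17 L/min


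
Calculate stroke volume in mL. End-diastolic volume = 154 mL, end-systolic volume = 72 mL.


SV = EDV - ESV
SV = 154 - 72
SV = 82 mL


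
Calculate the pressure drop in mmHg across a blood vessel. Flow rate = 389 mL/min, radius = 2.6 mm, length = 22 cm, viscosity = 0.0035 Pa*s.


dP = 8*mu*L*Q / (pi*r^4)
Q = 389 mL/min = 6.48333e-06 m^3/s
dP = 278.186 Pa = 278.186 / 133.322 mmHg = 2.087 mmHg


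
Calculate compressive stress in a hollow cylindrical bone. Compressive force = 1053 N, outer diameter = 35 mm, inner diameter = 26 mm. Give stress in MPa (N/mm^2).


A = pi*(r_o^2 - r_i^2)
r_o = 17.5 mm, r_i = 13 mm
A = 431.184 mm^2
sigma = F/A = 1053 / 431.184
sigma = 2.442 MPa


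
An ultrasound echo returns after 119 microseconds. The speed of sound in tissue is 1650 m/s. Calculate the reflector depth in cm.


depth = c * t / 2
t = 119 us = 1.1900e-04 s
depth = 1650 * 1.1900e-04 / 2
depth = 0.098175 m = 9.8175 cm


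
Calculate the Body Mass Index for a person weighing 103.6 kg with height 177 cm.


BMI = weight / height^2
height = 177 cm = 1.77 m
BMI = 103.6 / 1.77^2
BMI = 33.07 kg/m^2


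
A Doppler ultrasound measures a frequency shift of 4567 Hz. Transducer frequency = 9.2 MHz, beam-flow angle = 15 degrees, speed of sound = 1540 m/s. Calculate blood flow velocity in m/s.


v = fd * c / (2 * f0 * cos(theta))
v = 4567 * 1540 / (2 * 9.2000e+06 * cos(15))
v = 0.3957 m/s


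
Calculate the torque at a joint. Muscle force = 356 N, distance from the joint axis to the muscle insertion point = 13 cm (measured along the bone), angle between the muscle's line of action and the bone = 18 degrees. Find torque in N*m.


Torque = F * d * sin(theta)   (moment arm = d*sin(theta))
d = 13 cm = 0.13 m
Torque = 356 * 0.13 * sin(18)
Torque = 14.3 N*m


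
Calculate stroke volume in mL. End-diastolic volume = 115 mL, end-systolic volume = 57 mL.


SV = EDV - ESV
SV = 115 - 57
SV = 58 mL


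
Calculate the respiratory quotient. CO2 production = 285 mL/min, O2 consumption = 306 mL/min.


RQ = VCO2 / VO2
RQ = 285 / 306
RQ = 0.9314


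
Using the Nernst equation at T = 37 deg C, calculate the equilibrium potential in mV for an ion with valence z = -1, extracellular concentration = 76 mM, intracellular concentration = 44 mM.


E = (RT/(zF)) * ln(C_out/C_in)
T = 37 + 273.15 = 310.15 K
E = (8.314 * 310.15 / (-1 * 96485)) * ln(76/44)
E = -14.61 mV


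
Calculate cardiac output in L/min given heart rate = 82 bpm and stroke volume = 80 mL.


CO = HR * SV
CO = 82 * 80 / 1000
CO = 6.56 L/min


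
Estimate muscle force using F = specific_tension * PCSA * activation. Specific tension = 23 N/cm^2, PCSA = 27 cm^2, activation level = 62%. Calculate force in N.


F = sigma * PCSA * activation
F = 23 * 27 * 0.62
F = 385 N


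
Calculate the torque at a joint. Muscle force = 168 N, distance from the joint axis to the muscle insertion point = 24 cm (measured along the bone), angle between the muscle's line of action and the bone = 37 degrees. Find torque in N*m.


Torque = F * d * sin(theta)   (moment arm = d*sin(theta))
d = 24 cm = 0.24 m
Torque = 168 * 0.24 * sin(37)
Torque = 24.27 N*m


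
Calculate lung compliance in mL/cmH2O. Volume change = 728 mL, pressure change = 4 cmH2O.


C = dV / dP
C = 728 / 4
C = 182 mL/cmH2O


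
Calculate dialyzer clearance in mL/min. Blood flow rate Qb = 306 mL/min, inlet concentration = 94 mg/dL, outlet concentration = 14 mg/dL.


K = Qb * (Cb_in - Cb_out) / Cb_in
K = 306 * (94 - 14) / 94
K = 260.4 mL/min


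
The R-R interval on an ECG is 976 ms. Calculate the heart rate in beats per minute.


HR = 60 / RR_interval(s)
RR = 976 ms = 0.976 s
HR = 60 / 0.976 = 61.48 bpm


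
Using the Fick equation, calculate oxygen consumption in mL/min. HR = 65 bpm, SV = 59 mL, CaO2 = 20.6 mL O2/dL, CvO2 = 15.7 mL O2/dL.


CO = HR*SV = 65*59/1000 = 3.835 L/min
a-v O2 diff = 20.6 - 15.7 = 4.9 mL/dL
VO2 = CO * (CaO2-CvO2) * 10 dL/L
VO2 = 3.835 * 4.9 * 10
VO2 = 187.9 mL/min


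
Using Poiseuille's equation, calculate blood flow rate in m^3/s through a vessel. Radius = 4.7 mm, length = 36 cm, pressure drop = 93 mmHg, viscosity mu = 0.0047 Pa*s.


Q = pi*r^4*dP / (8*mu*L)
r = 0.0047 m, L = 0.36 m
dP = 93 mmHg = 12398.946 Pa
Q = 0.001404 m^3/s


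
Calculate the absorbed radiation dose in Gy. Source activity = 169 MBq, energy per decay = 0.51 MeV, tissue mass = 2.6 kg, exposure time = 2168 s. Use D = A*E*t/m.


A = 169 MBq = 1.6900e+08 Bq
E = 0.51 MeV = 8.1702e-14 J
D = A*E*t/m = 1.6900e+08*8.1702e-14*2168/2.6
D = 0.01151 Gy


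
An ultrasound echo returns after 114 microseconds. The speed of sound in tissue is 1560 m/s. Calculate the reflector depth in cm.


depth = c * t / 2
t = 114 us = 1.1400e-04 s
depth = 1560 * 1.1400e-04 / 2
depth = 0.08892 m = 8.892 cm


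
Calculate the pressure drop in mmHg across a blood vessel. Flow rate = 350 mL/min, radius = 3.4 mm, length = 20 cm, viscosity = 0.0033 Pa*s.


dP = 8*mu*L*Q / (pi*r^4)
Q = 350 mL/min = 5.83333e-06 m^3/s
dP = 73.3643 Pa = 73.3643 / 133.322 mmHg = 0.5503 mmHg


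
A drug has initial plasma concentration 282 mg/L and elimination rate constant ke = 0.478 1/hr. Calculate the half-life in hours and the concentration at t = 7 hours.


t_half = ln(2) / ke = 0.693147 / 0.478 = 1.45 hr
C(t) = C0 * exp(-ke*t) = 282 * exp(-0.478*7)
C(7) = 9.933 mg/L


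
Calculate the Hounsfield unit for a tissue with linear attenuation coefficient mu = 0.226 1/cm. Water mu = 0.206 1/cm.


HU = ((mu_tissue - mu_water) / mu_water) * 1000
HU = ((0.226 - 0.206) / 0.206) * 1000
HU = 97.09


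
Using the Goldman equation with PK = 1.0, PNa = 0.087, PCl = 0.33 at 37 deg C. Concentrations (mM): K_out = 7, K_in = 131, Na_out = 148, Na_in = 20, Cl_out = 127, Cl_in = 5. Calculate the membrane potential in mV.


Vm = (RT/F)*ln((PK*Ko + PNa*Nao + PCl*Cli)/(PK*Ki + PNa*Nai + PCl*Clo))
Numer = 21.526, Denom = 174.65
Vm = -55.95 mV


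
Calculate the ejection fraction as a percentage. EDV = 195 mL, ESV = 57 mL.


SV = EDV - ESV = 195 - 57 = 138 mL
EF = SV/EDV * 100 = 138/195 * 100
EF = 70.77%


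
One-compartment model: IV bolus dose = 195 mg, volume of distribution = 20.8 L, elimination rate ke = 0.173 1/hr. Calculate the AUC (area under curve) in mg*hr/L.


C0 = Dose/Vd = 195/20.8 = 9.375 mg/L
AUC = C0/ke = 9.375/0.173
AUC = 54.19 mg*hr/L


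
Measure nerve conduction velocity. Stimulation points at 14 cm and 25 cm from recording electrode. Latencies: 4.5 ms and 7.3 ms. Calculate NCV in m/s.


Distance = (25 - 14) / 100 = 0.11 m
dt = (7.3 - 4.5) / 1000 = 0.0028 s
NCV = dist / dt = 39.29 m/s


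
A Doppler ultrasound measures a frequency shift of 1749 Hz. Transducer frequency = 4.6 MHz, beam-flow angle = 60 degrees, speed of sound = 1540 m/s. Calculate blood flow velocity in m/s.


v = fd * c / (2 * f0 * cos(theta))
v = 1749 * 1540 / (2 * 4.6000e+06 * cos(60))
v = 0.5855 m/s


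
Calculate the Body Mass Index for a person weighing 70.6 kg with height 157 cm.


BMI = weight / height^2
height = 157 cm = 1.57 m
BMI = 70.6 / 1.57^2
BMI = 28.64 kg/m^2


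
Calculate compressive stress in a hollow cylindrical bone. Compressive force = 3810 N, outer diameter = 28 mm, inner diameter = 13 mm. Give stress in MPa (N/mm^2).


A = pi*(r_o^2 - r_i^2)
r_o = 14 mm, r_i = 6.5 mm
A = 483.02 mm^2
sigma = F/A = 3810 / 483.02
sigma = 7.888 MPa


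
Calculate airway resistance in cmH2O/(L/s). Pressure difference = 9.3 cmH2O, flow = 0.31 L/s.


R = dP / flow
R = 9.3 / 0.31
R = 30 cmH2O/(L/s)


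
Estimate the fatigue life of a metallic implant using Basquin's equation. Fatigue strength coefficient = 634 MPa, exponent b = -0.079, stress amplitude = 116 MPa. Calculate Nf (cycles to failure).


sigma_a = sigma_f' * (2Nf)^b
2Nf = (sigma_a/sigma_f')^(1/b)
2Nf = (116/634)^(1/-0.079)
2Nf = 2.1732249e+09
Nf = 1.0866e+09


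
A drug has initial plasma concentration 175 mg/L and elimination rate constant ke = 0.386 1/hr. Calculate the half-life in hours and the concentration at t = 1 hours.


t_half = ln(2) / ke = 0.693147 / 0.386 = 1.796 hr
C(t) = C0 * exp(-ke*t) = 175 * exp(-0.386*1)
C(1) = 119 mg/L


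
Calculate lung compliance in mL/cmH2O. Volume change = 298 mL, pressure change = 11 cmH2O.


C = dV / dP
C = 298 / 11
C = 27.09 mL/cmH2O


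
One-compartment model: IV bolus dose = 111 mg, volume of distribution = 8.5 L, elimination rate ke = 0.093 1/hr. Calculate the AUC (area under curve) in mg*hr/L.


C0 = Dose/Vd = 111/8.5 = 13.0588 mg/L
AUC = C0/ke = 13.0588/0.093
AUC = 140.4 mg*hr/L


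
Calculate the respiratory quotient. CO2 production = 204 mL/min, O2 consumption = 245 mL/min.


RQ = VCO2 / VO2
RQ = 204 / 245
RQ = 0.8327


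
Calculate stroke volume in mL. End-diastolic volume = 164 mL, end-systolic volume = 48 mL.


SV = EDV - ESV
SV = 164 - 48
SV = 116 mL


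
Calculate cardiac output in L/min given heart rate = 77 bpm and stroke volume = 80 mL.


CO = HR * SV
CO = 77 * 80 / 1000
CO = 6.16 L/min


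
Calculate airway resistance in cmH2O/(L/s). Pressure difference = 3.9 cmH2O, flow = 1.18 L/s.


R = dP / flow
R = 3.9 / 1.18
R = 3.305 cmH2O/(L/s)


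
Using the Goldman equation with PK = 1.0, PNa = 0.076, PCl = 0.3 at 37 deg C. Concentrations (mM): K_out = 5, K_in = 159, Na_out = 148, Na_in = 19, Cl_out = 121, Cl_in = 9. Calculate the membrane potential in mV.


Vm = (RT/F)*ln((PK*Ko + PNa*Nao + PCl*Cli)/(PK*Ki + PNa*Nai + PCl*Clo))
Numer = 18.948, Denom = 196.744
Vm = -62.54 mV


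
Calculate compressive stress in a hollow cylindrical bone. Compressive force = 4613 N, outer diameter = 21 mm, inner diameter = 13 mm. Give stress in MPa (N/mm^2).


A = pi*(r_o^2 - r_i^2)
r_o = 10.5 mm, r_i = 6.5 mm
A = 213.628 mm^2
sigma = F/A = 4613 / 213.628
sigma = 21.59 MPa


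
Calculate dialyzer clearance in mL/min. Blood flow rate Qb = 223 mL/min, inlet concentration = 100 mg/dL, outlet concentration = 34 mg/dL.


K = Qb * (Cb_in - Cb_out) / Cb_in
K = 223 * (100 - 34) / 100
K = 147.2 mL/min


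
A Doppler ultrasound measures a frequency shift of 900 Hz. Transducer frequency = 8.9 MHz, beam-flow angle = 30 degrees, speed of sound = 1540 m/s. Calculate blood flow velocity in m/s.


v = fd * c / (2 * f0 * cos(theta))
v = 900 * 1540 / (2 * 8.9000e+06 * cos(30))
v = 0.08991 m/s


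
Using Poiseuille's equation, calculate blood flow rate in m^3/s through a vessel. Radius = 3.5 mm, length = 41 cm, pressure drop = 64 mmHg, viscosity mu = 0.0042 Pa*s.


Q = pi*r^4*dP / (8*mu*L)
r = 0.0035 m, L = 0.41 m
dP = 64 mmHg = 8532.608 Pa
Q = 2.9200e-04 m^3/s


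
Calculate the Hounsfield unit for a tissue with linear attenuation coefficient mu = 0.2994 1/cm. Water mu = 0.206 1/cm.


HU = ((mu_tissue - mu_water) / mu_water) * 1000
HU = ((0.2994 - 0.206) / 0.206) * 1000
HU = 453.4


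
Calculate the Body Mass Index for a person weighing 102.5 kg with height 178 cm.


BMI = weight / height^2
height = 178 cm = 1.78 m
BMI = 102.5 / 1.78^2
BMI = 32.35 kg/m^2


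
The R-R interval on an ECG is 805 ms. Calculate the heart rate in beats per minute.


HR = 60 / RR_interval(s)
RR = 805 ms = 0.805 s
HR = 60 / 0.805 = 74.53 bpm


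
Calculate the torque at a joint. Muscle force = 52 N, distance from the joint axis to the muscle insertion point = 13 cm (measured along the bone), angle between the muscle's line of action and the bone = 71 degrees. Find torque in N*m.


Torque = F * d * sin(theta)   (moment arm = d*sin(theta))
d = 13 cm = 0.13 m
Torque = 52 * 0.13 * sin(71)
Torque = 6.392 N*m


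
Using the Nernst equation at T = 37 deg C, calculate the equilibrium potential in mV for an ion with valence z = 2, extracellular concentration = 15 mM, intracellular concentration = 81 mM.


E = (RT/(zF)) * ln(C_out/C_in)
T = 37 + 273.15 = 310.15 K
E = (8.314 * 310.15 / (2 * 96485)) * ln(15/81)
E = -22.53 mV


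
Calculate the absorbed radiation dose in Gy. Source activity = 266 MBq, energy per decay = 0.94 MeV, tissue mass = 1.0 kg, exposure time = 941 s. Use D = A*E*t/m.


A = 266 MBq = 2.6600e+08 Bq
E = 0.94 MeV = 1.50588e-13 J
D = A*E*t/m = 2.6600e+08*1.50588e-13*941/1.0
D = 0.03769 Gy


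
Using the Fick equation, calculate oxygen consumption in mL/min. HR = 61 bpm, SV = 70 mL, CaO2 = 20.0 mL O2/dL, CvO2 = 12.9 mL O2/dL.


CO = HR*SV = 61*70/1000 = 4.27 L/min
a-v O2 diff = 20.0 - 12.9 = 7.1 mL/dL
VO2 = CO * (CaO2-CvO2) * 10 dL/L
VO2 = 4.27 * 7.1 * 10
VO2 = 303.2 mL/min


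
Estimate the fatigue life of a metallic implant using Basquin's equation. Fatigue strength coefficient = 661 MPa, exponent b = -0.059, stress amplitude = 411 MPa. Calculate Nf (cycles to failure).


sigma_a = sigma_f' * (2Nf)^b
2Nf = (sigma_a/sigma_f')^(1/b)
2Nf = (411/661)^(1/-0.059)
2Nf = 3145.0024
Nf = 1573


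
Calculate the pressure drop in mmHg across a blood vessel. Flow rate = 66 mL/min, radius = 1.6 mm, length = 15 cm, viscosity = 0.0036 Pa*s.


dP = 8*mu*L*Q / (pi*r^4)
Q = 66 mL/min = 1.1e-06 m^3/s
dP = 230.806 Pa = 230.806 / 133.322 mmHg = 1.731 mmHg


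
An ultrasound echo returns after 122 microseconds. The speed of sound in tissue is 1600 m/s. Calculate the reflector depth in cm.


depth = c * t / 2
t = 122 us = 1.2200e-04 s
depth = 1600 * 1.2200e-04 / 2
depth = 0.0976 m = 9.76 cm


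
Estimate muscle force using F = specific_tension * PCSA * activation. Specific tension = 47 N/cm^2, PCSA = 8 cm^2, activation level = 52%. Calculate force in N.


F = sigma * PCSA * activation
F = 47 * 8 * 0.52
F = 195.5 N


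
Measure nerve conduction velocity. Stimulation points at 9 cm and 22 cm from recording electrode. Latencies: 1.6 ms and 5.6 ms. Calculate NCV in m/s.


Distance = (22 - 9) / 100 = 0.13 m
dt = (5.6 - 1.6) / 1000 = 0.004 s
NCV = dist / dt = 32.5 m/s


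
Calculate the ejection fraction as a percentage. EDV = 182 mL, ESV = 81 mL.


SV = EDV - ESV = 182 - 81 = 101 mL
EF = SV/EDV * 100 = 101/182 * 100
EF = 55.49%


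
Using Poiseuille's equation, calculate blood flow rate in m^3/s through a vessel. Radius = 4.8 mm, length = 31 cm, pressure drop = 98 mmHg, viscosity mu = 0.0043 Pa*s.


Q = pi*r^4*dP / (8*mu*L)
r = 0.0048 m, L = 0.31 m
dP = 98 mmHg = 13065.556 Pa
Q = 0.002043 m^3/s


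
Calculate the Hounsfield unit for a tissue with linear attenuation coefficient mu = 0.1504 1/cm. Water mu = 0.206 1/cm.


HU = ((mu_tissue - mu_water) / mu_water) * 1000
HU = ((0.1504 - 0.206) / 0.206) * 1000
HU = -269.9


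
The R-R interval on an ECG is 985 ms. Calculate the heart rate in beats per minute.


HR = 60 / RR_interval(s)
RR = 985 ms = 0.985 s
HR = 60 / 0.985 = 60.91 bpm


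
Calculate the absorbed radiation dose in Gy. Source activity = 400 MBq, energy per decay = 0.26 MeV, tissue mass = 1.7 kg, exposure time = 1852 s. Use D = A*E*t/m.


A = 400 MBq = 4.0000e+08 Bq
E = 0.26 MeV = 4.1652e-14 J
D = A*E*t/m = 4.0000e+08*4.1652e-14*1852/1.7
D = 0.01815 Gy


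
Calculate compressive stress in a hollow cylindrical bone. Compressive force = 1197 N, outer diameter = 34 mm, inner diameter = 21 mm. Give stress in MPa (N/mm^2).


A = pi*(r_o^2 - r_i^2)
r_o = 17 mm, r_i = 10.5 mm
A = 561.56 mm^2
sigma = F/A = 1197 / 561.56
sigma = 2.132 MPa


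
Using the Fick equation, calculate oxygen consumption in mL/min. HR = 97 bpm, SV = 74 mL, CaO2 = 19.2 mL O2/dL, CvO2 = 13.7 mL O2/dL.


CO = HR*SV = 97*74/1000 = 7.178 L/min
a-v O2 diff = 19.2 - 13.7 = 5.5 mL/dL
VO2 = CO * (CaO2-CvO2) * 10 dL/L
VO2 = 7.178 * 5.5 * 10
VO2 = 394.8 mL/min


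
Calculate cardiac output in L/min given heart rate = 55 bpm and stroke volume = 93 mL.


CO = HR * SV
CO = 55 * 93 / 1000
CO = 5.115 L/min


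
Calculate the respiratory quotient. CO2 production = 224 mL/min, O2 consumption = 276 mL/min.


RQ = VCO2 / VO2
RQ = 224 / 276
RQ = 0.8116


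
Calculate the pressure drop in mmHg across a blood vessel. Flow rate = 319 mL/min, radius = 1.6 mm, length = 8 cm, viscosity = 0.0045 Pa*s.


dP = 8*mu*L*Q / (pi*r^4)
Q = 319 mL/min = 5.31667e-06 m^3/s
dP = 743.708 Pa = 743.708 / 133.322 mmHg = 5.578 mmHg


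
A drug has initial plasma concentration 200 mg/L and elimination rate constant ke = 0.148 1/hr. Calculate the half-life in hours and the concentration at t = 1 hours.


t_half = ln(2) / ke = 0.693147 / 0.148 = 4.683 hr
C(t) = C0 * exp(-ke*t) = 200 * exp(-0.148*1)
C(1) = 172.5 mg/L


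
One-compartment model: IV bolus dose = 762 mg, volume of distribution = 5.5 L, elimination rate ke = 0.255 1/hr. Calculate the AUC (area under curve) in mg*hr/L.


C0 = Dose/Vd = 762/5.5 = 138.545 mg/L
AUC = C0/ke = 138.545/0.255
AUC = 543.3 mg*hr/L


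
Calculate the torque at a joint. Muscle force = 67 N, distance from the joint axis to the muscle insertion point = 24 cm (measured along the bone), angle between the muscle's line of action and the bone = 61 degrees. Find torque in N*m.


Torque = F * d * sin(theta)   (moment arm = d*sin(theta))
d = 24 cm = 0.24 m
Torque = 67 * 0.24 * sin(61)
Torque = 14.06 N*m


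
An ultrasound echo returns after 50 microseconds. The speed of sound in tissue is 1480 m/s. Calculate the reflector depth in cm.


depth = c * t / 2
t = 50 us = 5.0000e-05 s
depth = 1480 * 5.0000e-05 / 2
depth = 0.037 m = 3.7 cm


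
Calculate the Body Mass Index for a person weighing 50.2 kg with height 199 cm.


BMI = weight / height^2
height = 199 cm = 1.99 m
BMI = 50.2 / 1.99^2
BMI = 12.68 kg/m^2


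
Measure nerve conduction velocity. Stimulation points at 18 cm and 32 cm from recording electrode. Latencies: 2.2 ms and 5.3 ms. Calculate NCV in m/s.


Distance = (32 - 18) / 100 = 0.14 m
dt = (5.3 - 2.2) / 1000 = 0.0031 s
NCV = dist / dt = 45.16 m/s


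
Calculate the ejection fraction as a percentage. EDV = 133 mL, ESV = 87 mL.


SV = EDV - ESV = 133 - 87 = 46 mL
EF = SV/EDV * 100 = 46/133 * 100
EF = 34.59%


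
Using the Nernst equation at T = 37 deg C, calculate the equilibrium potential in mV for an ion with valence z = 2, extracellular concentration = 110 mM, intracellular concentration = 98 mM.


E = (RT/(zF)) * ln(C_out/C_in)
T = 37 + 273.15 = 310.15 K
E = (8.314 * 310.15 / (2 * 96485)) * ln(110/98)
E = 1.544 mV


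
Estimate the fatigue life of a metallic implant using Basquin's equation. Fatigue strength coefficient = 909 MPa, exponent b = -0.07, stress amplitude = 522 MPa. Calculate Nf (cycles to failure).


sigma_a = sigma_f' * (2Nf)^b
2Nf = (sigma_a/sigma_f')^(1/b)
2Nf = (522/909)^(1/-0.07)
2Nf = 2762.7018
Nf = 1381


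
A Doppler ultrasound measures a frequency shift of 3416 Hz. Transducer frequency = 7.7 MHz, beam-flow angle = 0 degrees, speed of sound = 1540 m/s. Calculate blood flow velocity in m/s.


v = fd * c / (2 * f0 * cos(theta))
v = 3416 * 1540 / (2 * 7.7000e+06 * cos(0))
v = 0.3416 m/s


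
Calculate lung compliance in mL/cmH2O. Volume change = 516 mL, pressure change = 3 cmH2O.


C = dV / dP
C = 516 / 3
C = 172 mL/cmH2O


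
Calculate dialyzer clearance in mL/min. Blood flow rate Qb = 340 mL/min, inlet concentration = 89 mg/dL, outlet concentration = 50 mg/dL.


K = Qb * (Cb_in - Cb_out) / Cb_in
K = 340 * (89 - 50) / 89
K = 149 mL/min


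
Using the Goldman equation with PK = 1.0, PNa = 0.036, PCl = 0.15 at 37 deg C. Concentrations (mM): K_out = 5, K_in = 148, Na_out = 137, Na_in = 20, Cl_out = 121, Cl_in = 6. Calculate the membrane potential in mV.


Vm = (RT/F)*ln((PK*Ko + PNa*Nao + PCl*Cli)/(PK*Ki + PNa*Nai + PCl*Clo))
Numer = 10.832, Denom = 166.87
Vm = -73.09 mV


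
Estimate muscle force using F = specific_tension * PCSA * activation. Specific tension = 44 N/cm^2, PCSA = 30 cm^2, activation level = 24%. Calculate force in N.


F = sigma * PCSA * activation
F = 44 * 30 * 0.24
F = 316.8 N


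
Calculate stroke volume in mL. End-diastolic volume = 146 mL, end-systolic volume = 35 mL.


SV = EDV - ESV
SV = 146 - 35
SV = 111 mL


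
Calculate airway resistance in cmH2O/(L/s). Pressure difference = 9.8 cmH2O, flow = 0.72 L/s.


R = dP / flow
R = 9.8 / 0.72
R = 13.61 cmH2O/(L/s)


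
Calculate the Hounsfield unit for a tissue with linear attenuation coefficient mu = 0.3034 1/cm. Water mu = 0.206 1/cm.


HU = ((mu_tissue - mu_water) / mu_water) * 1000
HU = ((0.3034 - 0.206) / 0.206) * 1000
HU = 472.8


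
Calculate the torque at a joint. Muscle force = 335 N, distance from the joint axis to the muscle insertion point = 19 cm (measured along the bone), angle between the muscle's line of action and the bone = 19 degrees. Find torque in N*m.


Torque = F * d * sin(theta)   (moment arm = d*sin(theta))
d = 19 cm = 0.19 m
Torque = 335 * 0.19 * sin(19)
Torque = 20.72 N*m


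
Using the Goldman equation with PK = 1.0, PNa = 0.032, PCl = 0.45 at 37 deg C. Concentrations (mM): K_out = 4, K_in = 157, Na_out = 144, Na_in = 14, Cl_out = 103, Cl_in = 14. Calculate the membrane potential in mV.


Vm = (RT/F)*ln((PK*Ko + PNa*Nao + PCl*Cli)/(PK*Ki + PNa*Nai + PCl*Clo))
Numer = 14.908, Denom = 203.798
Vm = -69.89 mV


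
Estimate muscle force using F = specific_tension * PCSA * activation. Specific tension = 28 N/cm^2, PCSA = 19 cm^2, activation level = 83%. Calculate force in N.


F = sigma * PCSA * activation
F = 28 * 19 * 0.83
F = 441.6 N


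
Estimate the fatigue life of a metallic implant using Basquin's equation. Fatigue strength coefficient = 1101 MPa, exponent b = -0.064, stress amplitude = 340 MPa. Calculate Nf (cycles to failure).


sigma_a = sigma_f' * (2Nf)^b
2Nf = (sigma_a/sigma_f')^(1/b)
2Nf = (340/1101)^(1/-0.064)
2Nf = 94095484
Nf = 4.7048e+07


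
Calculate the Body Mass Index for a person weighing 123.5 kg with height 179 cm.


BMI = weight / height^2
height = 179 cm = 1.79 m
BMI = 123.5 / 1.79^2
BMI = 38.54 kg/m^2


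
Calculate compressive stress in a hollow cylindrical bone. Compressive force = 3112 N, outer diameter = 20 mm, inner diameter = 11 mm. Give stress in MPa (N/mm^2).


A = pi*(r_o^2 - r_i^2)
r_o = 10 mm, r_i = 5.5 mm
A = 219.126 mm^2
sigma = F/A = 3112 / 219.126
sigma = 14.2 MPa


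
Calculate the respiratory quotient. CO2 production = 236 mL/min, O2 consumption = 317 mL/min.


RQ = VCO2 / VO2
RQ = 236 / 317
RQ = 0.7445


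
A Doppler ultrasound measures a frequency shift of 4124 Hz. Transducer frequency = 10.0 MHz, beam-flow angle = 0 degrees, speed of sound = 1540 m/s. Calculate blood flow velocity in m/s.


v = fd * c / (2 * f0 * cos(theta))
v = 4124 * 1540 / (2 * 1.0000e+07 * cos(0))
v = 0.3175 m/s


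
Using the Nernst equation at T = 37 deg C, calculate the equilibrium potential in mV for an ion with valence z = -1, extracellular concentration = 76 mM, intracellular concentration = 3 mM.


E = (RT/(zF)) * ln(C_out/C_in)
T = 37 + 273.15 = 310.15 K
E = (8.314 * 310.15 / (-1 * 96485)) * ln(76/3)
E = -86.38 mV


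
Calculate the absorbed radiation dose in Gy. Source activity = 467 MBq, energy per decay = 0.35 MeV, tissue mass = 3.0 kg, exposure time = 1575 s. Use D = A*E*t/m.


A = 467 MBq = 4.6700e+08 Bq
E = 0.35 MeV = 5.607e-14 J
D = A*E*t/m = 4.6700e+08*5.607e-14*1575/3.0
D = 0.01375 Gy


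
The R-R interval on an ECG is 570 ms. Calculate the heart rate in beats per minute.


HR = 60 / RR_interval(s)
RR = 570 ms = 0.57 s
HR = 60 / 0.57 = 105.3 bpm


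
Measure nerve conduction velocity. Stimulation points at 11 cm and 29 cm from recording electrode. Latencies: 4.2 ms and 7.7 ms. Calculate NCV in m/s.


Distance = (29 - 11) / 100 = 0.18 m
dt = (7.7 - 4.2) / 1000 = 0.0035 s
NCV = dist / dt = 51.43 m/s


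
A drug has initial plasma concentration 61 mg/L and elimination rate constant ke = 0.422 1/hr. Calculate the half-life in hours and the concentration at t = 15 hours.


t_half = ln(2) / ke = 0.693147 / 0.422 = 1.643 hr
C(t) = C0 * exp(-ke*t) = 61 * exp(-0.422*15)
C(15) = 0.1087 mg/L


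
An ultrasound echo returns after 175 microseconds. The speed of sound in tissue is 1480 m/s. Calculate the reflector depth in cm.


depth = c * t / 2
t = 175 us = 1.7500e-04 s
depth = 1480 * 1.7500e-04 / 2
depth = 0.1295 m = 12.95 cm


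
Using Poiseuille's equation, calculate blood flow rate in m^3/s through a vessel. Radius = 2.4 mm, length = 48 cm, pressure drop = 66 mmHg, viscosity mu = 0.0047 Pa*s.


Q = pi*r^4*dP / (8*mu*L)
r = 0.0024 m, L = 0.48 m
dP = 66 mmHg = 8799.252 Pa
Q = 5.0817e-05 m^3/s


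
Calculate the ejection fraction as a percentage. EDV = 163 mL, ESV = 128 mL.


SV = EDV - ESV = 163 - 128 = 35 mL
EF = SV/EDV * 100 = 35/163 * 100
EF = 21.47%


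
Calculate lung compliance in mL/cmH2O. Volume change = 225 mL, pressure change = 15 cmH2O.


C = dV / dP
C = 225 / 15
C = 15 mL/cmH2O


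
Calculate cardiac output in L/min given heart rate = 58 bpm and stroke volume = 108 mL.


CO = HR * SV
CO = 58 * 108 / 1000
CO = 6.264 L/min


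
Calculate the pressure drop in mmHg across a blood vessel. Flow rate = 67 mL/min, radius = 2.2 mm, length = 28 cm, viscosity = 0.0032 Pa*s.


dP = 8*mu*L*Q / (pi*r^4)
Q = 67 mL/min = 1.11667e-06 m^3/s
dP = 108.763 Pa = 108.763 / 133.322 mmHg = 0.8158 mmHg


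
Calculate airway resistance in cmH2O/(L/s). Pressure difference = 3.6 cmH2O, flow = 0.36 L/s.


R = dP / flow
R = 3.6 / 0.36
R = 10 cmH2O/(L/s)


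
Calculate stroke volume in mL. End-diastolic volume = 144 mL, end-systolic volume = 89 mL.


SV = EDV - ESV
SV = 144 - 89
SV = 55 mL


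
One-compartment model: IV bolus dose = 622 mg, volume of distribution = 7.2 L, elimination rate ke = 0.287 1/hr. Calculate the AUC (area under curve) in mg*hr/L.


C0 = Dose/Vd = 622/7.2 = 86.3889 mg/L
AUC = C0/ke = 86.3889/0.287
AUC = 301 mg*hr/L


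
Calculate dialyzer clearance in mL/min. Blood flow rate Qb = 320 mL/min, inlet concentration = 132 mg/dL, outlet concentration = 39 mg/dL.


K = Qb * (Cb_in - Cb_out) / Cb_in
K = 320 * (132 - 39) / 132
K = 225.5 mL/min


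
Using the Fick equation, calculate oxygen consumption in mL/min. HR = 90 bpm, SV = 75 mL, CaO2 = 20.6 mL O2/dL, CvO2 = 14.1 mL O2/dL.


CO = HR*SV = 90*75/1000 = 6.75 L/min
a-v O2 diff = 20.6 - 14.1 = 6.5 mL/dL
VO2 = CO * (CaO2-CvO2) * 10 dL/L
VO2 = 6.75 * 6.5 * 10
VO2 = 438.8 mL/min


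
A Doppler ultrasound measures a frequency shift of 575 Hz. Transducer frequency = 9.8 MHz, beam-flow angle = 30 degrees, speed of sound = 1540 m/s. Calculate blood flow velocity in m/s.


v = fd * c / (2 * f0 * cos(theta))
v = 575 * 1540 / (2 * 9.8000e+06 * cos(30))
v = 0.05217 m/s


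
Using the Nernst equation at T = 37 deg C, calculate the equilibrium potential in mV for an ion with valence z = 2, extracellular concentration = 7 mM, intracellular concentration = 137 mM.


E = (RT/(zF)) * ln(C_out/C_in)
T = 37 + 273.15 = 310.15 K
E = (8.314 * 310.15 / (2 * 96485)) * ln(7/137)
E = -39.74 mV


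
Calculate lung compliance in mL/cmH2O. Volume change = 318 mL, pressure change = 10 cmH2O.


C = dV / dP
C = 318 / 10
C = 31.8 mL/cmH2O


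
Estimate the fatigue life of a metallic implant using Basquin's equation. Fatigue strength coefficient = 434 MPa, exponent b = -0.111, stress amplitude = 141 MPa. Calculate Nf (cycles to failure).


sigma_a = sigma_f' * (2Nf)^b
2Nf = (sigma_a/sigma_f')^(1/b)
2Nf = (141/434)^(1/-0.111)
2Nf = 25051.538
Nf = 1.253e+04


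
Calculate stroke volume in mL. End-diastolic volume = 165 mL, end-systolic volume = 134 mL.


SV = EDV - ESV
SV = 165 - 134
SV = 31 mL


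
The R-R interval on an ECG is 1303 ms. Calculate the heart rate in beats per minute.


HR = 60 / RR_interval(s)
RR = 1303 ms = 1.303 s
HR = 60 / 1.303 = 46.05 bpm


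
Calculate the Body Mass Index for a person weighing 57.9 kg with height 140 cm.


BMI = weight / height^2
height = 140 cm = 1.4 m
BMI = 57.9 / 1.4^2
BMI = 29.54 kg/m^2


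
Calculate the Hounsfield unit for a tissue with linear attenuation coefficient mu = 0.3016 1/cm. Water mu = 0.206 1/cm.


HU = ((mu_tissue - mu_water) / mu_water) * 1000
HU = ((0.3016 - 0.206) / 0.206) * 1000
HU = 464.1


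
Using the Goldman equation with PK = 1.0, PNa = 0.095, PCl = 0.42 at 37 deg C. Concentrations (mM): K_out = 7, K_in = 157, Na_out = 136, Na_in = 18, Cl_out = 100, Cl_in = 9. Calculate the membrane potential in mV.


Vm = (RT/F)*ln((PK*Ko + PNa*Nao + PCl*Cli)/(PK*Ki + PNa*Nai + PCl*Clo))
Numer = 23.7, Denom = 200.71
Vm = -57.1 mV


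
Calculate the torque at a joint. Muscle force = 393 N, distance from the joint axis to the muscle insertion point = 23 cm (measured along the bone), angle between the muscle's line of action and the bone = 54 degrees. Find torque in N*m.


Torque = F * d * sin(theta)   (moment arm = d*sin(theta))
d = 23 cm = 0.23 m
Torque = 393 * 0.23 * sin(54)
Torque = 73.13 N*m


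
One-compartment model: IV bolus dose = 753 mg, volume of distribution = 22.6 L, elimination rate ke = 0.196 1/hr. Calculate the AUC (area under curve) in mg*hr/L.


C0 = Dose/Vd = 753/22.6 = 33.3186 mg/L
AUC = C0/ke = 33.3186/0.196
AUC = 170 mg*hr/L


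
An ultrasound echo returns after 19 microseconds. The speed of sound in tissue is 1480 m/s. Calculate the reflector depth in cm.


depth = c * t / 2
t = 19 us = 1.9000e-05 s
depth = 1480 * 1.9000e-05 / 2
depth = 0.01406 m = 1.406 cm


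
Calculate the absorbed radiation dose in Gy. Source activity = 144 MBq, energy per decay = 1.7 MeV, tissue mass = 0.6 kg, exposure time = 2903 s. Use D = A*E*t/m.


A = 144 MBq = 1.4400e+08 Bq
E = 1.7 MeV = 2.7234e-13 J
D = A*E*t/m = 1.4400e+08*2.7234e-13*2903/0.6
D = 0.1897 Gy


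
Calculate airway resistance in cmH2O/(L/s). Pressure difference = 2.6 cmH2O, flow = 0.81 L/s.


R = dP / flow
R = 2.6 / 0.81
R = 3.21 cmH2O/(L/s)


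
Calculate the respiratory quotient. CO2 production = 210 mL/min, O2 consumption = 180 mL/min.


RQ = VCO2 / VO2
RQ = 210 / 180
RQ = 1.167


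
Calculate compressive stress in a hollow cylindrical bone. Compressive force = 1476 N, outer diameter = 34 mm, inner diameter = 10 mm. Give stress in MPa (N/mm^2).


A = pi*(r_o^2 - r_i^2)
r_o = 17 mm, r_i = 5 mm
A = 829.38 mm^2
sigma = F/A = 1476 / 829.38
sigma = 1.78 MPa


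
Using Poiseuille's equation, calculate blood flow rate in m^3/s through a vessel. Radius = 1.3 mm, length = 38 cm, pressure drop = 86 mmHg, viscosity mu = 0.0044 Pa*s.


Q = pi*r^4*dP / (8*mu*L)
r = 0.0013 m, L = 0.38 m
dP = 86 mmHg = 11465.692 Pa
Q = 7.6913e-06 m^3/s


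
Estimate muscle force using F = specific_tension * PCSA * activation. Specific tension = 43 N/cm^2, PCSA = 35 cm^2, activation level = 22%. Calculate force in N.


F = sigma * PCSA * activation
F = 43 * 35 * 0.22
F = 331.1 N


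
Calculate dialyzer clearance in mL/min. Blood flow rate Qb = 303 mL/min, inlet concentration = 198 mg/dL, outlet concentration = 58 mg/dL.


K = Qb * (Cb_in - Cb_out) / Cb_in
K = 303 * (198 - 58) / 198
K = 214.2 mL/min


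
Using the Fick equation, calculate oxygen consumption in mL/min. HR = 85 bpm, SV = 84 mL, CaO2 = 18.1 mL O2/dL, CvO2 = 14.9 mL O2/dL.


CO = HR*SV = 85*84/1000 = 7.14 L/min
a-v O2 diff = 18.1 - 14.9 = 3.2 mL/dL
VO2 = CO * (CaO2-CvO2) * 10 dL/L
VO2 = 7.14 * 3.2 * 10
VO2 = 228.5 mL/min


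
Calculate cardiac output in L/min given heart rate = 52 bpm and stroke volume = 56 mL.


CO = HR * SV
CO = 52 * 56 / 1000
CO = 2.912 L/min


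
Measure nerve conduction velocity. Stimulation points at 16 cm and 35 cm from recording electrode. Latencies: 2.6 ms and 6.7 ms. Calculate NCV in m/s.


Distance = (35 - 16) / 100 = 0.19 m
dt = (6.7 - 2.6) / 1000 = 0.0041 s
NCV = dist / dt = 46.34 m/s


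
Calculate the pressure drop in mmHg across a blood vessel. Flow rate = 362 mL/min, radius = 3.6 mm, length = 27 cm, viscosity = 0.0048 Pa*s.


dP = 8*mu*L*Q / (pi*r^4)
Q = 362 mL/min = 6.03333e-06 m^3/s
dP = 118.547 Pa = 118.547 / 133.322 mmHg = 0.8892 mmHg


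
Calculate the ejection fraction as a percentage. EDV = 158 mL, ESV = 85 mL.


SV = EDV - ESV = 158 - 85 = 73 mL
EF = SV/EDV * 100 = 73/158 * 100
EF = 46.2%


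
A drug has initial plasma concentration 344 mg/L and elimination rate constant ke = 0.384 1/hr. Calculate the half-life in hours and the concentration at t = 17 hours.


t_half = ln(2) / ke = 0.693147 / 0.384 = 1.805 hr
C(t) = C0 * exp(-ke*t) = 344 * exp(-0.384*17)
C(17) = 0.5029 mg/L


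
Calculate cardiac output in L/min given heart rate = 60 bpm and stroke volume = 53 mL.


CO = HR * SV
CO = 60 * 53 / 1000
CO = 3.18 L/min


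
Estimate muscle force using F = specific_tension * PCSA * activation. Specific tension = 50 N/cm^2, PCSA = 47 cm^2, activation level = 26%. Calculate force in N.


F = sigma * PCSA * activation
F = 50 * 47 * 0.26
F = 611 N


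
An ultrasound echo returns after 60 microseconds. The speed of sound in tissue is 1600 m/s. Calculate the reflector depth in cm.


depth = c * t / 2
t = 60 us = 6.0000e-05 s
depth = 1600 * 6.0000e-05 / 2
depth = 0.048 m = 4.8 cm


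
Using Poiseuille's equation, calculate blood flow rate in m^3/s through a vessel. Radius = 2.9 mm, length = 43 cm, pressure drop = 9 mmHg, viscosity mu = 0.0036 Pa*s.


Q = pi*r^4*dP / (8*mu*L)
r = 0.0029 m, L = 0.43 m
dP = 9 mmHg = 1199.898 Pa
Q = 2.1529e-05 m^3/s


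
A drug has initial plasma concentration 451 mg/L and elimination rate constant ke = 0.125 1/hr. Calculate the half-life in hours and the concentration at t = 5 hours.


t_half = ln(2) / ke = 0.693147 / 0.125 = 5.545 hr
C(t) = C0 * exp(-ke*t) = 451 * exp(-0.125*5)
C(5) = 241.4 mg/L


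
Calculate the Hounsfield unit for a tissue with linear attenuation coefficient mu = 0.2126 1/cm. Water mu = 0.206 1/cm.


HU = ((mu_tissue - mu_water) / mu_water) * 1000
HU = ((0.2126 - 0.206) / 0.206) * 1000
HU = 32.04


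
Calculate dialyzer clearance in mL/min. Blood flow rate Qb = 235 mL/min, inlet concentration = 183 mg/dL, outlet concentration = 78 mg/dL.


K = Qb * (Cb_in - Cb_out) / Cb_in
K = 235 * (183 - 78) / 183
K = 134.8 mL/min


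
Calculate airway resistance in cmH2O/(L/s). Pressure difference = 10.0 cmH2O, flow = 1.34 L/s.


R = dP / flow
R = 10.0 / 1.34
R = 7.463 cmH2O/(L/s)


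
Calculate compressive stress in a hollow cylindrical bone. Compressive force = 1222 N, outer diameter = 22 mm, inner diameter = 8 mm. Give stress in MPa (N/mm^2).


A = pi*(r_o^2 - r_i^2)
r_o = 11 mm, r_i = 4 mm
A = 329.867 mm^2
sigma = F/A = 1222 / 329.867
sigma = 3.705 MPa


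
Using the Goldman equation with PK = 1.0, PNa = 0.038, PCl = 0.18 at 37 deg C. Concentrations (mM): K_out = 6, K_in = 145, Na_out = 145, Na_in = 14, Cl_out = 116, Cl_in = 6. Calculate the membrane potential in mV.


Vm = (RT/F)*ln((PK*Ko + PNa*Nao + PCl*Cli)/(PK*Ki + PNa*Nai + PCl*Clo))
Numer = 12.59, Denom = 166.412
Vm = -68.99 mV


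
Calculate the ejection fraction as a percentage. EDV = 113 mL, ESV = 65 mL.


SV = EDV - ESV = 113 - 65 = 48 mL
EF = SV/EDV * 100 = 48/113 * 100
EF = 42.48%


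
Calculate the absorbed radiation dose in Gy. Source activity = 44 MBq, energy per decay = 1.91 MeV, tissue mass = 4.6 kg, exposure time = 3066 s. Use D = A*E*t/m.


A = 44 MBq = 4.4000e+07 Bq
E = 1.91 MeV = 3.05982e-13 J
D = A*E*t/m = 4.4000e+07*3.05982e-13*3066/4.6
D = 0.008974 Gy


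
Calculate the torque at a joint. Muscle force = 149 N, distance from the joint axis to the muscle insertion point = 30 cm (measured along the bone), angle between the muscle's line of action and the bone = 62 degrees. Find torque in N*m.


Torque = F * d * sin(theta)   (moment arm = d*sin(theta))
d = 30 cm = 0.3 m
Torque = 149 * 0.3 * sin(62)
Torque = 39.47 N*m


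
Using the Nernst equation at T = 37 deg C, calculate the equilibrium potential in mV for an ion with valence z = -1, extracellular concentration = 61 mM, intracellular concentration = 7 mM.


E = (RT/(zF)) * ln(C_out/C_in)
T = 37 + 273.15 = 310.15 K
E = (8.314 * 310.15 / (-1 * 96485)) * ln(61/7)
E = -57.86 mV
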